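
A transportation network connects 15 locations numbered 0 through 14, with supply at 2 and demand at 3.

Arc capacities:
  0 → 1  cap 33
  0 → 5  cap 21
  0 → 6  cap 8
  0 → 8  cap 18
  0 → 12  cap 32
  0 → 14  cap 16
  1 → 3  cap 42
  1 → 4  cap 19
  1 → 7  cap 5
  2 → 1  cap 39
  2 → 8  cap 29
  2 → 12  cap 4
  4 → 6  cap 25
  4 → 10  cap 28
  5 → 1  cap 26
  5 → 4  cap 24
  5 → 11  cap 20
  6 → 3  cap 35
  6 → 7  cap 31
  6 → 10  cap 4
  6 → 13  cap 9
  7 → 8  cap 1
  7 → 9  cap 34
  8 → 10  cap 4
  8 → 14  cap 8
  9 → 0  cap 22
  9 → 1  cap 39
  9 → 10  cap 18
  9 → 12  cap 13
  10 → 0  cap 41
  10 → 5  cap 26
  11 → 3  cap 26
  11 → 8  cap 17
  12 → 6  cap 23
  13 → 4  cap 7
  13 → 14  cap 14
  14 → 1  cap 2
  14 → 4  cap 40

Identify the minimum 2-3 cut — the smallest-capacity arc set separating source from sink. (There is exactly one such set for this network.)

augment #1: 2→1→3 push 39
augment #2: 2→12→6→3 push 4
augment #3: 2→8→14→1→3 push 2
augment #4: 2→8→10→0→1→3 push 1
augment #5: 2→8→10→0→6→3 push 3
augment #6: 2→8→14→4→6→3 push 6
max flow = 55; residual-reachable set from 2 gives S-side
cut edges (S→T): {(2,1), (2,12), (8,10), (8,14)} total cap 55

Min-cut arcs: {(2,1), (2,12), (8,10), (8,14)} (total capacity 55)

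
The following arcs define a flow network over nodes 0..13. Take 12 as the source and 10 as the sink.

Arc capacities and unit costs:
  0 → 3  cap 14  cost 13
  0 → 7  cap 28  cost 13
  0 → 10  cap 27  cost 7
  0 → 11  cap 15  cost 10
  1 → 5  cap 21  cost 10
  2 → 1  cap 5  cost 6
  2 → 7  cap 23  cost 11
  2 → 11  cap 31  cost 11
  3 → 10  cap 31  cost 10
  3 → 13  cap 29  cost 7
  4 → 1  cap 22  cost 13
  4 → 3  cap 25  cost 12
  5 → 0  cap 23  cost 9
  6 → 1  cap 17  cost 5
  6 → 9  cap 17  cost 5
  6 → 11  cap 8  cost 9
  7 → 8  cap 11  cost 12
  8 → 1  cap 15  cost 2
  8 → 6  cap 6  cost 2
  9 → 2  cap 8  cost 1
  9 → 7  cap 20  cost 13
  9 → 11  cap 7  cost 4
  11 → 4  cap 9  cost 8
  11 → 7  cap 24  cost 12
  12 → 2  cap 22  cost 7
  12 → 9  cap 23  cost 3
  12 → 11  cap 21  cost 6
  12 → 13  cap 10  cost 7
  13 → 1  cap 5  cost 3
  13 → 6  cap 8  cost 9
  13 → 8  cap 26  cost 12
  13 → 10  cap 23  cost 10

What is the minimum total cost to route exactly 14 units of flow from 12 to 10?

Minimum cost for 14 units: 314

shortest-cost path #1: 12→13→10 push 10 @ unit cost 17 (adds 170)
shortest-cost path #2: 12→11→4→3→10 push 4 @ unit cost 36 (adds 144)
total cost = 314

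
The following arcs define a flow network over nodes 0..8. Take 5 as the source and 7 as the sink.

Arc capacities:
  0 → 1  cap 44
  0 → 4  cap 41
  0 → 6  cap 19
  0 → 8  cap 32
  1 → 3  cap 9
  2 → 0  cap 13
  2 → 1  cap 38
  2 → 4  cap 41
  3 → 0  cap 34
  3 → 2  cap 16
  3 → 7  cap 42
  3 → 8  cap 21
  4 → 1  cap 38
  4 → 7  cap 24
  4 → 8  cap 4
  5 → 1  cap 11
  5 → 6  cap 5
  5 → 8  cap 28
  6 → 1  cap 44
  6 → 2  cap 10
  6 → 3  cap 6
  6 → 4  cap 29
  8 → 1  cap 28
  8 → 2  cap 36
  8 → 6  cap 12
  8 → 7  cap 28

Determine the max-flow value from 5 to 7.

Maximum flow value: 42

augment #1: 5→8→7 bottleneck 28, total now 28
augment #2: 5→1→3→7 bottleneck 9, total now 37
augment #3: 5→6→3→7 bottleneck 5, total now 42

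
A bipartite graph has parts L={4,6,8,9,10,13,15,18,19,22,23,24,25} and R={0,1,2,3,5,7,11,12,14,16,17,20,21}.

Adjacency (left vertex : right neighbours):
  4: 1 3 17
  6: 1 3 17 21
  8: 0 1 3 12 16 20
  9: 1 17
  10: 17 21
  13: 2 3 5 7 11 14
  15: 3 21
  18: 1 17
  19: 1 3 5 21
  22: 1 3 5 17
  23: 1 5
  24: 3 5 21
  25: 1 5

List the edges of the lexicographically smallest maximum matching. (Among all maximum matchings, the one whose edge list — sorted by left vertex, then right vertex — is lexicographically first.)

Lex-smallest maximum matching: {(4,1), (6,3), (8,0), (9,17), (10,21), (13,2), (19,5)}

|M| = 7 (so the lex-smallest maximum matching has 7 edges)
process left vertices in ascending order; for each, take the smallest-labelled available neighbour that still permits 7 edges overall, or leave it unmatched if none does
lex-smallest matching: {4-1, 6-3, 8-0, 9-17, 10-21, 13-2, 19-5}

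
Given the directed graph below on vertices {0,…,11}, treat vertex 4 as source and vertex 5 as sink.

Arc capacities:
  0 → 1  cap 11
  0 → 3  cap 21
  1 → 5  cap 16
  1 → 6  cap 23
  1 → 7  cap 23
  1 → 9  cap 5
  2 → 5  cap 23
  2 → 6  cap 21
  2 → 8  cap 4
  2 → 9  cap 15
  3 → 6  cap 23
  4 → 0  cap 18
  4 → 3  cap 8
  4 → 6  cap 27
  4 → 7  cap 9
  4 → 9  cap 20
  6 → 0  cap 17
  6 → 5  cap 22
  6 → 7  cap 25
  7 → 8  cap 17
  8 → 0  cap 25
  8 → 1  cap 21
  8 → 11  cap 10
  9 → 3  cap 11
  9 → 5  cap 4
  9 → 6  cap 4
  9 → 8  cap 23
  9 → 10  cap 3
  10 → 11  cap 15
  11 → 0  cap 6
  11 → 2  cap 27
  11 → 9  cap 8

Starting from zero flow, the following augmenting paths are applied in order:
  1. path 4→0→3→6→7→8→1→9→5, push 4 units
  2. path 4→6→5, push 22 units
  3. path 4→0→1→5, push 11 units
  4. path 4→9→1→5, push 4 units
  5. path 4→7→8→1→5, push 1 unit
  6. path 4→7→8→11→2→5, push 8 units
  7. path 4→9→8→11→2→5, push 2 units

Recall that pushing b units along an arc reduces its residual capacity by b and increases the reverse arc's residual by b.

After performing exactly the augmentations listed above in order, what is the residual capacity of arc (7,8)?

Residual capacity of (7,8): 4

after path 1 (4→0→3→6→7→8→1→9→5, push 4): res(7,8)=13
after path 2 (4→6→5, push 22): res(7,8)=13
after path 3 (4→0→1→5, push 11): res(7,8)=13
after path 4 (4→9→1→5, push 4): res(7,8)=13
after path 5 (4→7→8→1→5, push 1): res(7,8)=12
after path 6 (4→7→8→11→2→5, push 8): res(7,8)=4
after path 7 (4→9→8→11→2→5, push 2): res(7,8)=4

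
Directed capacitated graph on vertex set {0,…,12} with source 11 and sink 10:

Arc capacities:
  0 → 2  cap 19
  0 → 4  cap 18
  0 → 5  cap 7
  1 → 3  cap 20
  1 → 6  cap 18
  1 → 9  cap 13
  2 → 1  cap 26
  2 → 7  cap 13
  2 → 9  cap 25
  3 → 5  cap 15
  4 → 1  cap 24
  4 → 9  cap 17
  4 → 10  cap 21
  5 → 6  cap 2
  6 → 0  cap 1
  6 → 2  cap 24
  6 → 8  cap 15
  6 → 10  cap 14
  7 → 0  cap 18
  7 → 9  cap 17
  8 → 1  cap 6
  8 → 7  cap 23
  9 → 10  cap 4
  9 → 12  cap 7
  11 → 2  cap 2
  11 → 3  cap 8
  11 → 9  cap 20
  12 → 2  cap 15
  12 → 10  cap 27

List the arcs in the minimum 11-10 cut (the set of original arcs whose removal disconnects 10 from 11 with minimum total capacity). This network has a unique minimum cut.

augment #1: 11→9→10 push 4
augment #2: 11→9→12→10 push 7
augment #3: 11→2→1→6→10 push 2
augment #4: 11→3→5→6→10 push 2
max flow = 15; residual-reachable set from 11 gives S-side
cut edges (S→T): {(5,6), (9,10), (9,12), (11,2)} total cap 15

Min-cut arcs: {(5,6), (9,10), (9,12), (11,2)} (total capacity 15)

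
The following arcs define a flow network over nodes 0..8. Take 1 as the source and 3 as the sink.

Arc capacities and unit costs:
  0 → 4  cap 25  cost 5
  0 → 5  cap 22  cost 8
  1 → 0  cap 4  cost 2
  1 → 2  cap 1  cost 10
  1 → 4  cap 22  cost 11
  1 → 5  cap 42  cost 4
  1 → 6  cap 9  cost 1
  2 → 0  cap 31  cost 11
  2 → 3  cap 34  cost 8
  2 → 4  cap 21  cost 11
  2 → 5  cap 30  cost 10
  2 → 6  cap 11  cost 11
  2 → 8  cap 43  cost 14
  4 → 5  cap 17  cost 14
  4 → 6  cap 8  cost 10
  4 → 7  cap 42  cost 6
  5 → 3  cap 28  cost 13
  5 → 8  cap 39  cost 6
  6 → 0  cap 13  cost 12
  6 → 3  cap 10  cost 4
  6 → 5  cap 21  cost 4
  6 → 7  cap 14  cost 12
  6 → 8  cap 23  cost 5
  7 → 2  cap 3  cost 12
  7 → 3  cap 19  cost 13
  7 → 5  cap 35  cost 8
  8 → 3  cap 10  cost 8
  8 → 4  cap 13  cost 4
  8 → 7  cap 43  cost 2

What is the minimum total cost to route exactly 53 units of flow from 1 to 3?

Minimum cost for 53 units: 840

shortest-cost path #1: 1→6→3 push 9 @ unit cost 5 (adds 45)
shortest-cost path #2: 1→5→3 push 28 @ unit cost 17 (adds 476)
shortest-cost path #3: 1→2→3 push 1 @ unit cost 18 (adds 18)
shortest-cost path #4: 1→5→8→3 push 10 @ unit cost 18 (adds 180)
shortest-cost path #5: 1→0→4→6→3 push 1 @ unit cost 21 (adds 21)
shortest-cost path #6: 1→5→8→7→3 push 4 @ unit cost 25 (adds 100)
total cost = 840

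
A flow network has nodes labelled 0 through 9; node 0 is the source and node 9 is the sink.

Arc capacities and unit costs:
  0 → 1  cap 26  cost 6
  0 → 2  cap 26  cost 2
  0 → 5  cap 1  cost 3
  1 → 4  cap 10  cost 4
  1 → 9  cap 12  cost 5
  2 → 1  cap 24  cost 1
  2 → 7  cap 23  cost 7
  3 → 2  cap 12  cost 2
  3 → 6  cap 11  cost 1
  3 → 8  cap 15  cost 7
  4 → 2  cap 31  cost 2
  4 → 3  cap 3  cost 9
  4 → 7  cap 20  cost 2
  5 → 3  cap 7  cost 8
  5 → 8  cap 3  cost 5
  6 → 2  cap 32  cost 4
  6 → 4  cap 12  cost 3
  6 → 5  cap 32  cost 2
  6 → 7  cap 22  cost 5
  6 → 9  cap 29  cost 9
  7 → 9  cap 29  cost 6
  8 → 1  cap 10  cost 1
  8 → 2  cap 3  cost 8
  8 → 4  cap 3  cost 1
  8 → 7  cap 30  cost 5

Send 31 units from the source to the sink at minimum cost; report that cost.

shortest-cost path #1: 0→2→1→9 push 12 @ unit cost 8 (adds 96)
shortest-cost path #2: 0→2→7→9 push 14 @ unit cost 15 (adds 210)
shortest-cost path #3: 0→5→8→4→7→9 push 1 @ unit cost 17 (adds 17)
shortest-cost path #4: 0→1→2→7→9 push 4 @ unit cost 18 (adds 72)
total cost = 395

Minimum cost for 31 units: 395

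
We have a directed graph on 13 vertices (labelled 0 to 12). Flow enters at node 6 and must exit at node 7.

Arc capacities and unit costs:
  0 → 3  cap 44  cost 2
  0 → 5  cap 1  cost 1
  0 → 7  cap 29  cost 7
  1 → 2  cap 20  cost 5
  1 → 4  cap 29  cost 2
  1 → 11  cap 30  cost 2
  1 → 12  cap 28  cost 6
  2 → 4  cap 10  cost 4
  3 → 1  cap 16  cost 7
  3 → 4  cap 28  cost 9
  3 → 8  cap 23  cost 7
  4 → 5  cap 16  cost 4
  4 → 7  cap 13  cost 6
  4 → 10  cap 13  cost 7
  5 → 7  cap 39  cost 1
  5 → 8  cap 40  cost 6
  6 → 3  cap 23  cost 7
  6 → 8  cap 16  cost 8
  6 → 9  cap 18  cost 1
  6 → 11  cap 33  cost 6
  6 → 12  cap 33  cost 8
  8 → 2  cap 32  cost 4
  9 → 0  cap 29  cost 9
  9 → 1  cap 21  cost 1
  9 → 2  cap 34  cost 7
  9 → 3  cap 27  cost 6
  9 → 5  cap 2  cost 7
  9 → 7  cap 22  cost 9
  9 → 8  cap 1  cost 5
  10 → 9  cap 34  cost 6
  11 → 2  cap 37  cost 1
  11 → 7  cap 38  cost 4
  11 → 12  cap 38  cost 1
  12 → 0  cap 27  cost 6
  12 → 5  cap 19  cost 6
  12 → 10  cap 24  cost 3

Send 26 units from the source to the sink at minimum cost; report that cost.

Minimum cost for 26 units: 224

shortest-cost path #1: 6→9→1→11→7 push 18 @ unit cost 8 (adds 144)
shortest-cost path #2: 6→11→7 push 8 @ unit cost 10 (adds 80)
total cost = 224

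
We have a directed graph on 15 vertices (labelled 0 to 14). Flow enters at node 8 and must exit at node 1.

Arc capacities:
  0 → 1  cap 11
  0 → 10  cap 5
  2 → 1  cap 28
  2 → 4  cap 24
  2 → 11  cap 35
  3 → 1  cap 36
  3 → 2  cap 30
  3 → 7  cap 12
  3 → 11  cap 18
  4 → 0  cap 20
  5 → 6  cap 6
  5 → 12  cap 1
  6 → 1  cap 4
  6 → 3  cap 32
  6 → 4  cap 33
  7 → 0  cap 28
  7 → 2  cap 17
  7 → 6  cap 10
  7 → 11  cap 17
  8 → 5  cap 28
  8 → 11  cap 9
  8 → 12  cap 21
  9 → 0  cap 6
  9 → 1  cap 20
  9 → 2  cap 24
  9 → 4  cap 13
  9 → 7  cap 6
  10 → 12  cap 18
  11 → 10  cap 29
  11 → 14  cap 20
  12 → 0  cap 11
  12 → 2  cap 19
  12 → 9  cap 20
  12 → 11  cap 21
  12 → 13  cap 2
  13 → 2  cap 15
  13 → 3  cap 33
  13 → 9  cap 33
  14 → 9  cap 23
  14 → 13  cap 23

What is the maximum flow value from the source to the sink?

Maximum flow value: 37

augment #1: 8→5→6→1 bottleneck 4, total now 4
augment #2: 8→12→0→1 bottleneck 11, total now 15
augment #3: 8→12→2→1 bottleneck 10, total now 25
augment #4: 8→5→6→3→1 bottleneck 2, total now 27
augment #5: 8→5→12→2→1 bottleneck 1, total now 28
augment #6: 8→11→14→9→1 bottleneck 9, total now 37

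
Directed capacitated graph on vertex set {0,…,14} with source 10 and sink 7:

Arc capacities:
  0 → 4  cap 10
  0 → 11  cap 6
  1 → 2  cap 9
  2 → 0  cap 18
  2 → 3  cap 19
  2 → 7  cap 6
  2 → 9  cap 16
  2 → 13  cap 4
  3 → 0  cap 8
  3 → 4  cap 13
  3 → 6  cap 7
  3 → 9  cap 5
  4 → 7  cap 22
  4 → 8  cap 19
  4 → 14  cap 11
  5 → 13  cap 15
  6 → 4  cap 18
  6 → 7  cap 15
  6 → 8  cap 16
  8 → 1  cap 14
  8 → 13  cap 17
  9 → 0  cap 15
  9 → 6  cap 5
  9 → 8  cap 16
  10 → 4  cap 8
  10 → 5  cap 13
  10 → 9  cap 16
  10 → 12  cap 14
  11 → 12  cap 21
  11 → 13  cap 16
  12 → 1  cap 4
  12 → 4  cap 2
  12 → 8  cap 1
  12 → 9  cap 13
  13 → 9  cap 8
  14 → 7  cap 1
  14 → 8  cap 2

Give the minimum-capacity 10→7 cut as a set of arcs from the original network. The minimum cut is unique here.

augment #1: 10→4→7 push 8
augment #2: 10→9→6→7 push 5
augment #3: 10→12→4→7 push 2
augment #4: 10→9→0→4→7 push 10
augment #5: 10→12→1→2→7 push 4
augment #6: 10→9→8→1→2→7 push 1
augment #7: 10→12→8→1→2→7 push 1
augment #8: 10→12→9→8→1→2→3→4→7 push 2
augment #9: 10→12→9→8→1→2→3→6→7 push 1
max flow = 34; residual-reachable set from 10 gives S-side
cut edges (S→T): {(0,4), (1,2), (9,6), (10,4), (12,4)} total cap 34

Min-cut arcs: {(0,4), (1,2), (9,6), (10,4), (12,4)} (total capacity 34)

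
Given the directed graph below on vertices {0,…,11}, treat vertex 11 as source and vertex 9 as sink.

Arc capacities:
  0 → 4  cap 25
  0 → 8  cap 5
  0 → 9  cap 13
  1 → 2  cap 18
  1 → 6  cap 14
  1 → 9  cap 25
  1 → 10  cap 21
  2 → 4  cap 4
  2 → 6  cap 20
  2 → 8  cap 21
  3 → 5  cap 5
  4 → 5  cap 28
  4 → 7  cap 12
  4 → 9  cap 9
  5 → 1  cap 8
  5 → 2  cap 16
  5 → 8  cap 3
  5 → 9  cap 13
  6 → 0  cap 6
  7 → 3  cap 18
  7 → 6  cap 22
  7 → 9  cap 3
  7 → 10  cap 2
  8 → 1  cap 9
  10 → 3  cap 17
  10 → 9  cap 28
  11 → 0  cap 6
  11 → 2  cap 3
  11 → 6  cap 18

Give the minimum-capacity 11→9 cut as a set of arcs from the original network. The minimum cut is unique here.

augment #1: 11→0→9 push 6
augment #2: 11→2→4→9 push 3
augment #3: 11→6→0→9 push 6
max flow = 15; residual-reachable set from 11 gives S-side
cut edges (S→T): {(6,0), (11,0), (11,2)} total cap 15

Min-cut arcs: {(6,0), (11,0), (11,2)} (total capacity 15)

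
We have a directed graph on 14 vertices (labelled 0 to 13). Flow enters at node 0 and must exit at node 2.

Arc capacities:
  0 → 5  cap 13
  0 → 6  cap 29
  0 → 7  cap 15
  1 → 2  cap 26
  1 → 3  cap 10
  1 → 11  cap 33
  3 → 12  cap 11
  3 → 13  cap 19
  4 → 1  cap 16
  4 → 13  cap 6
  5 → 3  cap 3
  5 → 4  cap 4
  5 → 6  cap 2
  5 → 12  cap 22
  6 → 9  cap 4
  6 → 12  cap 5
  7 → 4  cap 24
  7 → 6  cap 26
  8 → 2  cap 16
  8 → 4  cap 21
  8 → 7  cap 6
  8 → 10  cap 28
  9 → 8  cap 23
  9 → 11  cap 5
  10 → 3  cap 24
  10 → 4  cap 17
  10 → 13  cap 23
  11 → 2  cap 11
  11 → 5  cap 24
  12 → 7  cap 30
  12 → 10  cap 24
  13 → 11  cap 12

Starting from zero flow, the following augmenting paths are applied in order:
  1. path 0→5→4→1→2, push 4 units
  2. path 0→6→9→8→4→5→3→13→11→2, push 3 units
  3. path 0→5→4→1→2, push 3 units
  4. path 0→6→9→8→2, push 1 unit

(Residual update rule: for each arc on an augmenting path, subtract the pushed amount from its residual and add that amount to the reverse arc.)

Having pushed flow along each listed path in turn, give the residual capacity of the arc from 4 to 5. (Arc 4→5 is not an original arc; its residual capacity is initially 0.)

Residual capacity of (4,5): 4

after path 1 (0→5→4→1→2, push 4): res(4,5)=4
after path 2 (0→6→9→8→4→5→3→13→11→2, push 3): res(4,5)=1
after path 3 (0→5→4→1→2, push 3): res(4,5)=4
after path 4 (0→6→9→8→2, push 1): res(4,5)=4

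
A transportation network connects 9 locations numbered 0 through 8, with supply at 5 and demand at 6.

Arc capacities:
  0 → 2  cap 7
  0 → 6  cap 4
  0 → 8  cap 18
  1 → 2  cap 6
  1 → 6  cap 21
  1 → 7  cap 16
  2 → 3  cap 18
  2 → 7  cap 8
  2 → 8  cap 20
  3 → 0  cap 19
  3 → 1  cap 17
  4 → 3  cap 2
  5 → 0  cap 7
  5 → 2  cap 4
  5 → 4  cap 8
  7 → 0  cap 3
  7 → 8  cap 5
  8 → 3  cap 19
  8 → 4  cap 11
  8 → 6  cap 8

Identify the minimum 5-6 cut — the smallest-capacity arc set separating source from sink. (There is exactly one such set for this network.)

Min-cut arcs: {(4,3), (5,0), (5,2)} (total capacity 13)

augment #1: 5→0→6 push 4
augment #2: 5→0→8→6 push 3
augment #3: 5→2→8→6 push 4
augment #4: 5→4→3→1→6 push 2
max flow = 13; residual-reachable set from 5 gives S-side
cut edges (S→T): {(4,3), (5,0), (5,2)} total cap 13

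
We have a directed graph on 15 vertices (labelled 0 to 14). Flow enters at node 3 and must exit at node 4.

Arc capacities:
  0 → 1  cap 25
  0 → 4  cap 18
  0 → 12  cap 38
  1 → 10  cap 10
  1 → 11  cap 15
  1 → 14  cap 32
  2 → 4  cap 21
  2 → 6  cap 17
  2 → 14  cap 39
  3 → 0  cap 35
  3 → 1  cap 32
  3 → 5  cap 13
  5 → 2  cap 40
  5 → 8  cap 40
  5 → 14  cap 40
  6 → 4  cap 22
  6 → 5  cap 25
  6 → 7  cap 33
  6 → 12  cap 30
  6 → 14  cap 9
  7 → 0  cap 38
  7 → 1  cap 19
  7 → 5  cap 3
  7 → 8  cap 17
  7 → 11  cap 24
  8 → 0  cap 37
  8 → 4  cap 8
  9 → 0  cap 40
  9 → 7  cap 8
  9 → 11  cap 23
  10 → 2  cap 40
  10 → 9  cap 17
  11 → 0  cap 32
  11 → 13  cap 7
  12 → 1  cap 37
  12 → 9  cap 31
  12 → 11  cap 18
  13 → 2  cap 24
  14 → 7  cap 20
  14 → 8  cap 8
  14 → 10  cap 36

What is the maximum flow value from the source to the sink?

augment #1: 3→0→4 bottleneck 18, total now 18
augment #2: 3→5→2→4 bottleneck 13, total now 31
augment #3: 3→1→10→2→4 bottleneck 8, total now 39
augment #4: 3→1→14→8→4 bottleneck 8, total now 47
augment #5: 3→1→10→2→6→4 bottleneck 2, total now 49
augment #6: 3→1→11→13→2→6→4 bottleneck 7, total now 56
augment #7: 3→1→14→10→2→6→4 bottleneck 7, total now 63
augment #8: 3→0→1→14→10→2→6→4 bottleneck 1, total now 64

Maximum flow value: 64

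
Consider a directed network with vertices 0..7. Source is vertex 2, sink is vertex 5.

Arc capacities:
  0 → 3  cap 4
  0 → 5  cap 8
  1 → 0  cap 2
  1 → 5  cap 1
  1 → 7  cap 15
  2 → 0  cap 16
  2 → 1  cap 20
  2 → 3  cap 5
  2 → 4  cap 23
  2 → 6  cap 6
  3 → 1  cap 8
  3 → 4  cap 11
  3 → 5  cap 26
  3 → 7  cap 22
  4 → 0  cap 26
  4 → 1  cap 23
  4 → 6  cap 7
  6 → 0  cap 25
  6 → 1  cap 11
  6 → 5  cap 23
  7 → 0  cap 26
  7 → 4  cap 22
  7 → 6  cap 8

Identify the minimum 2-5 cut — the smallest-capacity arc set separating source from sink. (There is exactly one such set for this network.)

augment #1: 2→0→5 push 8
augment #2: 2→1→5 push 1
augment #3: 2→3→5 push 5
augment #4: 2→6→5 push 6
augment #5: 2→0→3→5 push 4
augment #6: 2→4→6→5 push 7
augment #7: 2→1→7→6→5 push 8
max flow = 39; residual-reachable set from 2 gives S-side
cut edges (S→T): {(0,3), (0,5), (1,5), (2,3), (2,6), (4,6), (7,6)} total cap 39

Min-cut arcs: {(0,3), (0,5), (1,5), (2,3), (2,6), (4,6), (7,6)} (total capacity 39)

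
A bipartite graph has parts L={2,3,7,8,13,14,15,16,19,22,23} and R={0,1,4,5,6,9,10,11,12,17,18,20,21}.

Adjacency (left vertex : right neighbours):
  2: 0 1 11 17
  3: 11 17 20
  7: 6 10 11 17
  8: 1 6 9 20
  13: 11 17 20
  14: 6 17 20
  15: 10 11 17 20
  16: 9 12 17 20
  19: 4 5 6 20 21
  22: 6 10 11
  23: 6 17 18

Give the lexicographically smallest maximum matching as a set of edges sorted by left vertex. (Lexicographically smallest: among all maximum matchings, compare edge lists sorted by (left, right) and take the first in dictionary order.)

Lex-smallest maximum matching: {(2,0), (3,11), (7,6), (8,1), (13,17), (14,20), (15,10), (16,9), (19,4), (23,18)}

|M| = 10 (so the lex-smallest maximum matching has 10 edges)
process left vertices in ascending order; for each, take the smallest-labelled available neighbour that still permits 10 edges overall, or leave it unmatched if none does
lex-smallest matching: {2-0, 3-11, 7-6, 8-1, 13-17, 14-20, 15-10, 16-9, 19-4, 23-18}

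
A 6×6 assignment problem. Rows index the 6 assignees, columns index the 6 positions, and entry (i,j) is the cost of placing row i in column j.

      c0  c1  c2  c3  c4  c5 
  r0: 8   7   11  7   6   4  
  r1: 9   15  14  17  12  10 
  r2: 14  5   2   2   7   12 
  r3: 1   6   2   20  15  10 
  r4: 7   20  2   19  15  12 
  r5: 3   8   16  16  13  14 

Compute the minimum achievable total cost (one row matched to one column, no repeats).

one of 4 optimal assignments: row0→col4 (cost 6), row1→col5 (cost 10), row2→col3 (cost 2), row3→col0 (cost 1), row4→col2 (cost 2), row5→col1 (cost 8)
total = 6 + 10 + 2 + 1 + 2 + 8 = 29

Minimum assignment cost: 29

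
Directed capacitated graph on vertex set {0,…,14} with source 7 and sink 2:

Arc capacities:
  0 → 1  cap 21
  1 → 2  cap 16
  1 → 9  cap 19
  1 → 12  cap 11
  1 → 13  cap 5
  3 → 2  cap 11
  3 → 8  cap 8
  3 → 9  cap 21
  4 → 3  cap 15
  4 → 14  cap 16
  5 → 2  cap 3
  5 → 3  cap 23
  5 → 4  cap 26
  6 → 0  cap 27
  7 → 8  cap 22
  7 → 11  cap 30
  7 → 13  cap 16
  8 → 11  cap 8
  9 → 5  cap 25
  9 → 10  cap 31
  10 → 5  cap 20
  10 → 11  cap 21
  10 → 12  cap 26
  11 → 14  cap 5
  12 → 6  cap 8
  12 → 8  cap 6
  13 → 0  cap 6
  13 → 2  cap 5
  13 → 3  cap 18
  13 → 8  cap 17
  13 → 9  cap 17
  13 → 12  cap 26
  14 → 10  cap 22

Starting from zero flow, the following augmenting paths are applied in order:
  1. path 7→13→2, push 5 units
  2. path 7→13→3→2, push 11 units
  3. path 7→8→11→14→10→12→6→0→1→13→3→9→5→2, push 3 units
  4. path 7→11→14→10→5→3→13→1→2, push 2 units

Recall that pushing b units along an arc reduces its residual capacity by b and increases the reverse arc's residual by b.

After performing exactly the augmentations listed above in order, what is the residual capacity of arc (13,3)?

Residual capacity of (13,3): 6

after path 1 (7→13→2, push 5): res(13,3)=18
after path 2 (7→13→3→2, push 11): res(13,3)=7
after path 3 (7→8→11→14→10→12→6→0→1→13→3→9→5→2, push 3): res(13,3)=4
after path 4 (7→11→14→10→5→3→13→1→2, push 2): res(13,3)=6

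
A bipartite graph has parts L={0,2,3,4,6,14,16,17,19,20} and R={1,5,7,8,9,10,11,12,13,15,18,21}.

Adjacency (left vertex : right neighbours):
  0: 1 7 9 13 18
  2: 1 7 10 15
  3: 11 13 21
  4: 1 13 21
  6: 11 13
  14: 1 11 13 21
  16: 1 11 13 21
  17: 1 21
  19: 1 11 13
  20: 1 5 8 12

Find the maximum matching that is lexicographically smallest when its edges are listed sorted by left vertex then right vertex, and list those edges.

Lex-smallest maximum matching: {(0,7), (2,10), (3,11), (4,1), (6,13), (14,21), (20,5)}

|M| = 7 (so the lex-smallest maximum matching has 7 edges)
process left vertices in ascending order; for each, take the smallest-labelled available neighbour that still permits 7 edges overall, or leave it unmatched if none does
lex-smallest matching: {0-7, 2-10, 3-11, 4-1, 6-13, 14-21, 20-5}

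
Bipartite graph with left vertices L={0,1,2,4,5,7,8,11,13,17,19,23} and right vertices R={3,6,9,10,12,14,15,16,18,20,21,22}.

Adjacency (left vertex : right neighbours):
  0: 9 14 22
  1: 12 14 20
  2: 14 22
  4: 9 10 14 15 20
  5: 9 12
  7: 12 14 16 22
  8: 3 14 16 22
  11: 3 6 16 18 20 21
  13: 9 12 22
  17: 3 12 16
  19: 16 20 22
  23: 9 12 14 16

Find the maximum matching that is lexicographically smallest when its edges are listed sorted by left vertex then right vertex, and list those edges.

Lex-smallest maximum matching: {(0,9), (1,12), (2,14), (4,10), (7,16), (8,3), (11,6), (13,22), (19,20)}

|M| = 9 (so the lex-smallest maximum matching has 9 edges)
process left vertices in ascending order; for each, take the smallest-labelled available neighbour that still permits 9 edges overall, or leave it unmatched if none does
lex-smallest matching: {0-9, 1-12, 2-14, 4-10, 7-16, 8-3, 11-6, 13-22, 19-20}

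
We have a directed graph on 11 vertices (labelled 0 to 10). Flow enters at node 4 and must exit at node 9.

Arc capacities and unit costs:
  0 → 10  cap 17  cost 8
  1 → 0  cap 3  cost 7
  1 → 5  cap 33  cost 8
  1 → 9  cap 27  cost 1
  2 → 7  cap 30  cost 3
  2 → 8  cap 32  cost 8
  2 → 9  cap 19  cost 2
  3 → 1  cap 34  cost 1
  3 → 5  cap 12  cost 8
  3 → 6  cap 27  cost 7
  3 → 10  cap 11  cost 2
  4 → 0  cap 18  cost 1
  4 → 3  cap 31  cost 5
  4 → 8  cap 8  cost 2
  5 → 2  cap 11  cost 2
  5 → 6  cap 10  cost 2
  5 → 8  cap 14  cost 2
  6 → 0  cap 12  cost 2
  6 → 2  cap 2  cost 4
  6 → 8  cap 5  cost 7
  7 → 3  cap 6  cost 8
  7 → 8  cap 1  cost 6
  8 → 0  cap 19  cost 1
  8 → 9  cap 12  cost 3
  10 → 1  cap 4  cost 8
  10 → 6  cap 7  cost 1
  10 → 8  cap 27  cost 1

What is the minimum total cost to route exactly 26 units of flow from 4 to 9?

shortest-cost path #1: 4→8→9 push 8 @ unit cost 5 (adds 40)
shortest-cost path #2: 4→3→1→9 push 18 @ unit cost 7 (adds 126)
total cost = 166

Minimum cost for 26 units: 166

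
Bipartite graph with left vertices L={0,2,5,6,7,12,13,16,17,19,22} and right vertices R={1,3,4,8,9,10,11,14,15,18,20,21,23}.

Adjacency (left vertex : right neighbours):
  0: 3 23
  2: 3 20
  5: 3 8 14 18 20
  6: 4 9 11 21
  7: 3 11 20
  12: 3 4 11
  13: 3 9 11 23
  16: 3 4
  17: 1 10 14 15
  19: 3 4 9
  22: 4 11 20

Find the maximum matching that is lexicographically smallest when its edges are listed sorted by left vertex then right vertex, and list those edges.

|M| = 9 (so the lex-smallest maximum matching has 9 edges)
process left vertices in ascending order; for each, take the smallest-labelled available neighbour that still permits 9 edges overall, or leave it unmatched if none does
lex-smallest matching: {0-3, 2-20, 5-8, 6-21, 7-11, 12-4, 13-23, 17-1, 19-9}

Lex-smallest maximum matching: {(0,3), (2,20), (5,8), (6,21), (7,11), (12,4), (13,23), (17,1), (19,9)}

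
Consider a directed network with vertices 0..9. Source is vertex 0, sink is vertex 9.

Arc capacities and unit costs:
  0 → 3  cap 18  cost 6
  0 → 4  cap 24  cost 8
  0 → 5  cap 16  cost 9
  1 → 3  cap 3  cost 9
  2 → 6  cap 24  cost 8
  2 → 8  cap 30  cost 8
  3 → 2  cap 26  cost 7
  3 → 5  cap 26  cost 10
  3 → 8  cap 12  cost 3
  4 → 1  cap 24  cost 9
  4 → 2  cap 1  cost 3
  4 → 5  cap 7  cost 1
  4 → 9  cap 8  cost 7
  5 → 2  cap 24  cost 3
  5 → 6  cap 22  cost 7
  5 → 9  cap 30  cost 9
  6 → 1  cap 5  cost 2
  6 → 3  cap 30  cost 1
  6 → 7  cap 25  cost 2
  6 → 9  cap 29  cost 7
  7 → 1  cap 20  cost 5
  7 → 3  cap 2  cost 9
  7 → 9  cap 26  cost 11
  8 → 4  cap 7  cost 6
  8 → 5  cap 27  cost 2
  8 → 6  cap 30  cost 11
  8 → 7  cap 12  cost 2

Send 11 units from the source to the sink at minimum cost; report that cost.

shortest-cost path #1: 0→4→9 push 8 @ unit cost 15 (adds 120)
shortest-cost path #2: 0→5→9 push 3 @ unit cost 18 (adds 54)
total cost = 174

Minimum cost for 11 units: 174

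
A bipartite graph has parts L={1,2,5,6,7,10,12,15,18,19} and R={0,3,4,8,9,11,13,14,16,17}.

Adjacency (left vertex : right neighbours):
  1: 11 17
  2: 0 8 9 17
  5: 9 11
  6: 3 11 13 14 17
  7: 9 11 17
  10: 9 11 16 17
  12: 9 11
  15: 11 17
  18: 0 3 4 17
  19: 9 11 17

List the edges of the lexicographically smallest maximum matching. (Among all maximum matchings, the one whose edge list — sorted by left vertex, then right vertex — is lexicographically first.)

Lex-smallest maximum matching: {(1,11), (2,0), (5,9), (6,3), (7,17), (10,16), (18,4)}

|M| = 7 (so the lex-smallest maximum matching has 7 edges)
process left vertices in ascending order; for each, take the smallest-labelled available neighbour that still permits 7 edges overall, or leave it unmatched if none does
lex-smallest matching: {1-11, 2-0, 5-9, 6-3, 7-17, 10-16, 18-4}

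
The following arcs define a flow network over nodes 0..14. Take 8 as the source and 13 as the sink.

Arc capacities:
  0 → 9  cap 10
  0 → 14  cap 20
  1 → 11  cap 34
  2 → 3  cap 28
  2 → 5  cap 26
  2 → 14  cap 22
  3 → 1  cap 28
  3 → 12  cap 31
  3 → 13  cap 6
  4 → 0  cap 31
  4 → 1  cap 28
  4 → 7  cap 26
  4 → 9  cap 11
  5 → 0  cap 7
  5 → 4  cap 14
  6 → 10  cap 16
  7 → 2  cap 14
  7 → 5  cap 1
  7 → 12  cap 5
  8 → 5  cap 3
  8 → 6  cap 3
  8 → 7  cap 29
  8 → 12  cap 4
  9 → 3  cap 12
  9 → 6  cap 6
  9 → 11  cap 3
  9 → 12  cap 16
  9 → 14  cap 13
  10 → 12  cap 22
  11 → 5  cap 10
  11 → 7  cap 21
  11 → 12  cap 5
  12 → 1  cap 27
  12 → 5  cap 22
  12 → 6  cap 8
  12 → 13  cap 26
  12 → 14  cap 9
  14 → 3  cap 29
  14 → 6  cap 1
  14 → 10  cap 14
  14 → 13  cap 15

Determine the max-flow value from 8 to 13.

Maximum flow value: 30

augment #1: 8→12→13 bottleneck 4, total now 4
augment #2: 8→7→12→13 bottleneck 5, total now 9
augment #3: 8→5→0→14→13 bottleneck 3, total now 12
augment #4: 8→6→10→12→13 bottleneck 3, total now 15
augment #5: 8→7→2→3→13 bottleneck 6, total now 21
augment #6: 8→7→2→14→13 bottleneck 8, total now 29
augment #7: 8→7→5→0→14→13 bottleneck 1, total now 30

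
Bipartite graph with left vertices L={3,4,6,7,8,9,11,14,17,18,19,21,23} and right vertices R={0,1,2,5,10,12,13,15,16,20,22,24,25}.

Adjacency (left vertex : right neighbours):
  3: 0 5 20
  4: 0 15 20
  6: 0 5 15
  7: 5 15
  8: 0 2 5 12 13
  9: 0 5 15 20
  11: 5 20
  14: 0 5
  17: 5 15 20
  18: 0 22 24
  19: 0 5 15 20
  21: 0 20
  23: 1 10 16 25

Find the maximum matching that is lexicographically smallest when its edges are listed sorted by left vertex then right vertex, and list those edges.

|M| = 7 (so the lex-smallest maximum matching has 7 edges)
process left vertices in ascending order; for each, take the smallest-labelled available neighbour that still permits 7 edges overall, or leave it unmatched if none does
lex-smallest matching: {3-0, 4-15, 6-5, 8-2, 9-20, 18-22, 23-1}

Lex-smallest maximum matching: {(3,0), (4,15), (6,5), (8,2), (9,20), (18,22), (23,1)}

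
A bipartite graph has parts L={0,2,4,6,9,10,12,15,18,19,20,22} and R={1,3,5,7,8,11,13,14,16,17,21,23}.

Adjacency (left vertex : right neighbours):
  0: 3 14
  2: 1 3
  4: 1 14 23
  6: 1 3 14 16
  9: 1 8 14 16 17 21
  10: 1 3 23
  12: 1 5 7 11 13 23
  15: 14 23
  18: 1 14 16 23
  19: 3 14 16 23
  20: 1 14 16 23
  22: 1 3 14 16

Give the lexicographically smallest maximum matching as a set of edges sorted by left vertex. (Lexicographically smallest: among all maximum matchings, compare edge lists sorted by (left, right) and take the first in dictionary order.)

Lex-smallest maximum matching: {(0,3), (2,1), (4,14), (6,16), (9,8), (10,23), (12,5)}

|M| = 7 (so the lex-smallest maximum matching has 7 edges)
process left vertices in ascending order; for each, take the smallest-labelled available neighbour that still permits 7 edges overall, or leave it unmatched if none does
lex-smallest matching: {0-3, 2-1, 4-14, 6-16, 9-8, 10-23, 12-5}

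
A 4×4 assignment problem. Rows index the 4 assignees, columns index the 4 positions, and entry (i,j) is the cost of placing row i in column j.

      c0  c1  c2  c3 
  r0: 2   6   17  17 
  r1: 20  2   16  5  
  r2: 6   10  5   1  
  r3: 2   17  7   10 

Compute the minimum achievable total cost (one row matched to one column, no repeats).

optimal assignment: row0→col0 (cost 2), row1→col1 (cost 2), row2→col3 (cost 1), row3→col2 (cost 7)
total = 2 + 2 + 1 + 7 = 12

Minimum assignment cost: 12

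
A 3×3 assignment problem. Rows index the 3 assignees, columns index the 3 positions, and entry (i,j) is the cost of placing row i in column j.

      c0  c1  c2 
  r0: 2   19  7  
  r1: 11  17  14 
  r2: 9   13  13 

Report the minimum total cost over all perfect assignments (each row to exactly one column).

Minimum assignment cost: 29

optimal assignment: row0→col0 (cost 2), row1→col2 (cost 14), row2→col1 (cost 13)
total = 2 + 14 + 13 = 29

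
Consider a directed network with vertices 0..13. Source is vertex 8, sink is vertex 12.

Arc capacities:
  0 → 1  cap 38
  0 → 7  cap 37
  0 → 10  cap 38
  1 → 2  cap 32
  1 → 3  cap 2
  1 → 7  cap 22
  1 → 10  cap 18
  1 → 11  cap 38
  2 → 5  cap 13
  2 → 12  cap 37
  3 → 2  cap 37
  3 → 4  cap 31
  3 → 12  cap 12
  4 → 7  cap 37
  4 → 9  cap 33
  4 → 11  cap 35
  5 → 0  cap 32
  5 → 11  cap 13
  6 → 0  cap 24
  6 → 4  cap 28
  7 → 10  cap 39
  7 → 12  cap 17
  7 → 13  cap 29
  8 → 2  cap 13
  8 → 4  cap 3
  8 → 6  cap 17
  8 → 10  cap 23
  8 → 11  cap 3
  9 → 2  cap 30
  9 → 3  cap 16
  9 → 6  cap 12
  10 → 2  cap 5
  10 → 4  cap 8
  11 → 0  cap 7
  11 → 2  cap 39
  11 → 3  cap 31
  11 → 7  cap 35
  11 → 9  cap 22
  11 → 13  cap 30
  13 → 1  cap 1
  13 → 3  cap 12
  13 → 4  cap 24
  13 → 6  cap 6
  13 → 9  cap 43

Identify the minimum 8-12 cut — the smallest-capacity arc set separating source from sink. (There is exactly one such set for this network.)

augment #1: 8→2→12 push 13
augment #2: 8→4→7→12 push 3
augment #3: 8→10→2→12 push 5
augment #4: 8→11→2→12 push 3
augment #5: 8→6→0→7→12 push 14
augment #6: 8→6→0→1→2→12 push 3
augment #7: 8→10→4→9→2→12 push 8
max flow = 49; residual-reachable set from 8 gives S-side
cut edges (S→T): {(8,2), (8,4), (8,6), (8,11), (10,2), (10,4)} total cap 49

Min-cut arcs: {(8,2), (8,4), (8,6), (8,11), (10,2), (10,4)} (total capacity 49)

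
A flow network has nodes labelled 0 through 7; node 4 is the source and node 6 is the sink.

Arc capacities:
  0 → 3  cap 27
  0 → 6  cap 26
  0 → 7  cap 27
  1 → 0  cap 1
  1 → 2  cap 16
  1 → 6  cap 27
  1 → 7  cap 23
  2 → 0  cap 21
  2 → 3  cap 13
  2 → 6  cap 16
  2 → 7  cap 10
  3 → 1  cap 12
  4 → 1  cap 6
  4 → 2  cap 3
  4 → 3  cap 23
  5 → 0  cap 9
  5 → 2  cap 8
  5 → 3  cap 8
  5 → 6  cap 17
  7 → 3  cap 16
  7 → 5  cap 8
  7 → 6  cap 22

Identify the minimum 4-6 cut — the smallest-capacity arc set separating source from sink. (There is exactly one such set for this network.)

Min-cut arcs: {(3,1), (4,1), (4,2)} (total capacity 21)

augment #1: 4→1→6 push 6
augment #2: 4→2→6 push 3
augment #3: 4→3→1→6 push 12
max flow = 21; residual-reachable set from 4 gives S-side
cut edges (S→T): {(3,1), (4,1), (4,2)} total cap 21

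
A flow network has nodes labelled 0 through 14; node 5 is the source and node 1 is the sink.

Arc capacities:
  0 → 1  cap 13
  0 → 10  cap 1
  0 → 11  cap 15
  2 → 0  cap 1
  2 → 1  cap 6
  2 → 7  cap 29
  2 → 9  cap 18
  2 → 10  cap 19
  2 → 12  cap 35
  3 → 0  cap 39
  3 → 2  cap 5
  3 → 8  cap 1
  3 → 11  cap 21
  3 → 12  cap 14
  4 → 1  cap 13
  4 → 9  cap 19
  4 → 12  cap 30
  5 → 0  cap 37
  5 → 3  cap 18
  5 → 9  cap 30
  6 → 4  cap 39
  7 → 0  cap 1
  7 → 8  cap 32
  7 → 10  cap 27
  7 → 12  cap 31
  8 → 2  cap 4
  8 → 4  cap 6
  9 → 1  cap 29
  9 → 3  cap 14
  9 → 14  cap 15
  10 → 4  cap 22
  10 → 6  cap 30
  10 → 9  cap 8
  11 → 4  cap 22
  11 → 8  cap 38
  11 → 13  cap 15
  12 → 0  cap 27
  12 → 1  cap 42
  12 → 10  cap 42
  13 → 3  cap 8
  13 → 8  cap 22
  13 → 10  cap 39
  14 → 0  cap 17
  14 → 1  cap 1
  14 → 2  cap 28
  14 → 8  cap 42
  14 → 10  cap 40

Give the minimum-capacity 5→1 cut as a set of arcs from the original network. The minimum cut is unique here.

augment #1: 5→0→1 push 13
augment #2: 5→9→1 push 29
augment #3: 5→3→2→1 push 5
augment #4: 5→3→12→1 push 13
augment #5: 5→9→14→1 push 1
augment #6: 5→0→10→4→1 push 1
augment #7: 5→0→11→4→1 push 12
augment #8: 5→0→11→4→12→1 push 3
max flow = 77; residual-reachable set from 5 gives S-side
cut edges (S→T): {(0,1), (0,10), (0,11), (5,3), (5,9)} total cap 77

Min-cut arcs: {(0,1), (0,10), (0,11), (5,3), (5,9)} (total capacity 77)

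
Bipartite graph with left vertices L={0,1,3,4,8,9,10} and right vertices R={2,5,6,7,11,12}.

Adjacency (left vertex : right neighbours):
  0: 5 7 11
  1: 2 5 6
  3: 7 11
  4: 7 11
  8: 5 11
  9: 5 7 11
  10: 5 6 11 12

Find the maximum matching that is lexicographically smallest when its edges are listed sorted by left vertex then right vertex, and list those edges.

Lex-smallest maximum matching: {(0,5), (1,2), (3,7), (4,11), (10,6)}

|M| = 5 (so the lex-smallest maximum matching has 5 edges)
process left vertices in ascending order; for each, take the smallest-labelled available neighbour that still permits 5 edges overall, or leave it unmatched if none does
lex-smallest matching: {0-5, 1-2, 3-7, 4-11, 10-6}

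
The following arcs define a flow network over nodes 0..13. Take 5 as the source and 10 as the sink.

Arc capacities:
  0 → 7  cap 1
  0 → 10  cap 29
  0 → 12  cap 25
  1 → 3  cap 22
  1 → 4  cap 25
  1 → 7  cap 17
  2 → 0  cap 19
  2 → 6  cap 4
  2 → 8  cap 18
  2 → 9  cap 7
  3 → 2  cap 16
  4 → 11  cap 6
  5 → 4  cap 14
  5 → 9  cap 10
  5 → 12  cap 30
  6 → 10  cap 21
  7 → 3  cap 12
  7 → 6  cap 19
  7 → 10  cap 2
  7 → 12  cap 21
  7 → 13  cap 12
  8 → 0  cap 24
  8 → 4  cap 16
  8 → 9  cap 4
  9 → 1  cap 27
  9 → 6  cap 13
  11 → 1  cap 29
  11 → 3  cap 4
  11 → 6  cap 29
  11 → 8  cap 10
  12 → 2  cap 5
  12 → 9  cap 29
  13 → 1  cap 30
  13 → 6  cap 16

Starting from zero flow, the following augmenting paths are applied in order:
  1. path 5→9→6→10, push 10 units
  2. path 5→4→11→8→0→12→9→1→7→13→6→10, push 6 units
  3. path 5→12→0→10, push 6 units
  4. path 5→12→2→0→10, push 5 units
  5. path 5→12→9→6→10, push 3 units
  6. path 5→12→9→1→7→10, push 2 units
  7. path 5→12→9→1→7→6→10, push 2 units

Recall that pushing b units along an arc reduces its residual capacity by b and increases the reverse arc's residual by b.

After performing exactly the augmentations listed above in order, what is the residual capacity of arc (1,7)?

after path 1 (5→9→6→10, push 10): res(1,7)=17
after path 2 (5→4→11→8→0→12→9→1→7→13→6→10, push 6): res(1,7)=11
after path 3 (5→12→0→10, push 6): res(1,7)=11
after path 4 (5→12→2→0→10, push 5): res(1,7)=11
after path 5 (5→12→9→6→10, push 3): res(1,7)=11
after path 6 (5→12→9→1→7→10, push 2): res(1,7)=9
after path 7 (5→12→9→1→7→6→10, push 2): res(1,7)=7

Residual capacity of (1,7): 7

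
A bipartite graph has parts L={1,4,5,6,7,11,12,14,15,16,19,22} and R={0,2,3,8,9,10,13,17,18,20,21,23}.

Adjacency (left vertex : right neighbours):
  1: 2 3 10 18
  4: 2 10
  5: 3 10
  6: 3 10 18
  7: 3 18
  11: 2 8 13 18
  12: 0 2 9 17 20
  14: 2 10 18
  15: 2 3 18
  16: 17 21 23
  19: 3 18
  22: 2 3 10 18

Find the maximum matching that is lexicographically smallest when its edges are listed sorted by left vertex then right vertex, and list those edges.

Lex-smallest maximum matching: {(1,2), (4,10), (5,3), (6,18), (11,8), (12,0), (16,17)}

|M| = 7 (so the lex-smallest maximum matching has 7 edges)
process left vertices in ascending order; for each, take the smallest-labelled available neighbour that still permits 7 edges overall, or leave it unmatched if none does
lex-smallest matching: {1-2, 4-10, 5-3, 6-18, 11-8, 12-0, 16-17}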